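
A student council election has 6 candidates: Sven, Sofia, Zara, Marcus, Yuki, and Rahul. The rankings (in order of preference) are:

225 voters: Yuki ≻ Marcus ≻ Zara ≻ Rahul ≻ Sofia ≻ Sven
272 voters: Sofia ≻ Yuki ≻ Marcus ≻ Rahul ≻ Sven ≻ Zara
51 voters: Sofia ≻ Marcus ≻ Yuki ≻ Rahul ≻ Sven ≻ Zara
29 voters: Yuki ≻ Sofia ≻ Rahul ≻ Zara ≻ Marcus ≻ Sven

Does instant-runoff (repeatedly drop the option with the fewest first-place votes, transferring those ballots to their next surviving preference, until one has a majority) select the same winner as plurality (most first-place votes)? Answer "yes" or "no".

yes

Instant-runoff — R1 Sven 0, Sofia 323, Zara 0, Marcus 0, Yuki 254, Rahul 0 (Sofia winner). Winner: Sofia.
Plurality — first-place votes: Sven 0, Sofia 323, Zara 0, Marcus 0, Yuki 254, Rahul 0. Winner: Sofia.
The two methods agree.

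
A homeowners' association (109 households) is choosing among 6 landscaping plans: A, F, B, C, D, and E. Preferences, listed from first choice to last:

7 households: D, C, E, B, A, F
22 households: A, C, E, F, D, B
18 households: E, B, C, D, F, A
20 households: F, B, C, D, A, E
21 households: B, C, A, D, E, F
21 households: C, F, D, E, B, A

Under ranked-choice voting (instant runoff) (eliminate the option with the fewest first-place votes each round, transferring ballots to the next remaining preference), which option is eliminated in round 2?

E

Round 1: A 22, F 20, B 21, C 21, D 7, E 18. Eliminate D.
Round 2: A 22, F 20, B 21, C 28, E 18. Eliminate E.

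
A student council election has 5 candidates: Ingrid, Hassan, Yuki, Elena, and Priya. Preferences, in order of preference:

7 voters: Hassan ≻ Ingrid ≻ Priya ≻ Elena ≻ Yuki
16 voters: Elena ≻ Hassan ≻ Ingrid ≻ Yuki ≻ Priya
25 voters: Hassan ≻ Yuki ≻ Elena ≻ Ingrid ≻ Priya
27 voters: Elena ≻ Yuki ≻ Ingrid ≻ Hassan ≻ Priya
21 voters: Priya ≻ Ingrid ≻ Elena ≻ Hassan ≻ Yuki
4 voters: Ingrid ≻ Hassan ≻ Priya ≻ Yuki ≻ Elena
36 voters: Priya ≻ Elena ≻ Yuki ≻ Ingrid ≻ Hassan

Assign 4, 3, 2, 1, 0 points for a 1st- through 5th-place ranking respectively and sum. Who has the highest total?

Ingrid: 7·3 + 16·2 + 25·1 + 27·2 + 21·3 + 4·4 + 36·1 = 247
Hassan: 7·4 + 16·3 + 25·4 + 27·1 + 21·1 + 4·3 + 36·0 = 236
Yuki: 7·0 + 16·1 + 25·3 + 27·3 + 21·0 + 4·1 + 36·2 = 248
Elena: 7·1 + 16·4 + 25·2 + 27·4 + 21·2 + 4·0 + 36·3 = 379
Priya: 7·2 + 16·0 + 25·0 + 27·0 + 21·4 + 4·2 + 36·4 = 250
Elena has the highest Borda score (379).

Elena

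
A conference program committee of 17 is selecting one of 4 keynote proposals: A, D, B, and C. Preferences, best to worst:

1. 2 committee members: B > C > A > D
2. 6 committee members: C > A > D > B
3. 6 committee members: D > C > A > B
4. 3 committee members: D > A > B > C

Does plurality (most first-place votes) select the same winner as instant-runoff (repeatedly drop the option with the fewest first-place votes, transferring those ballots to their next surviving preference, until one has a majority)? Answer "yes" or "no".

Plurality — first-place votes: A 0, D 9, B 2, C 6. Winner: D.
Instant-runoff — R1 A 0, D 9, B 2, C 6 (D winner). Winner: D.
The two methods agree.

yes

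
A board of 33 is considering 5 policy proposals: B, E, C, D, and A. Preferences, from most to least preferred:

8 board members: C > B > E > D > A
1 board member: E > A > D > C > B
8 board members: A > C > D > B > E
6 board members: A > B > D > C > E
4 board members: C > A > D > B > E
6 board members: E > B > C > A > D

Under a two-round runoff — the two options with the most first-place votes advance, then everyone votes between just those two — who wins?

Round 1 first-place votes: B 0, E 7, C 12, D 0, A 14.
A and C advance.
Runoff: A is preferred to C by 15 voters; C by 18.
C wins the runoff.

C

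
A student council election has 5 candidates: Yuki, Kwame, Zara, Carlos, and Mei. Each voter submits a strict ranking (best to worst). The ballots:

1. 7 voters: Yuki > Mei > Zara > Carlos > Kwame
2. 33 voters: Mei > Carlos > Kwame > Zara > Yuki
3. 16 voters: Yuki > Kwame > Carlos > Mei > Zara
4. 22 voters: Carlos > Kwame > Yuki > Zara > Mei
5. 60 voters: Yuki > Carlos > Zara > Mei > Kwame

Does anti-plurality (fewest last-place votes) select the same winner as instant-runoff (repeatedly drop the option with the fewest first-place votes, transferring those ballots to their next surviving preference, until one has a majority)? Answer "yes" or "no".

no

Anti-plurality — last-place votes: Yuki 33, Kwame 67, Zara 16, Carlos 0, Mei 22. Winner: Carlos.
Instant-runoff — R1 Yuki 83, Kwame 0, Zara 0, Carlos 22, Mei 33 (Yuki winner). Winner: Yuki.
The two methods disagree.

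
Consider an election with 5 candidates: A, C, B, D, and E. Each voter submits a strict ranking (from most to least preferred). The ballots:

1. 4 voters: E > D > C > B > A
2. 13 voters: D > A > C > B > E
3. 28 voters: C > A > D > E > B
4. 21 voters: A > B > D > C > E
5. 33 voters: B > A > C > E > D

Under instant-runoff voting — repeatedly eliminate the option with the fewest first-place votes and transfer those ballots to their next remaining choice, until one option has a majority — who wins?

A

Round 1: A 21, C 28, B 33, D 13, E 4. Eliminate E.
Round 2: A 21, C 28, B 33, D 17. Eliminate D.
Round 3: A 34, C 32, B 33. Eliminate C.
Round 4: A 62, B 37. A has a majority.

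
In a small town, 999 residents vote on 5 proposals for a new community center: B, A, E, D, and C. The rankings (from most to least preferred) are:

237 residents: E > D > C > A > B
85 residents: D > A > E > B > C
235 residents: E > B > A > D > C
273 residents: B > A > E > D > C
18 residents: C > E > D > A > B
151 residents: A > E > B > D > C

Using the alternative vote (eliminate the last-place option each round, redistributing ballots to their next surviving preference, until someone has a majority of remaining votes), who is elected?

Round 1: B 273, A 151, E 472, D 85, C 18. Eliminate C.
Round 2: B 273, A 151, E 490, D 85. Eliminate D.
Round 3: B 273, A 236, E 490. Eliminate A.
Round 4: B 273, E 726. E has a majority.

E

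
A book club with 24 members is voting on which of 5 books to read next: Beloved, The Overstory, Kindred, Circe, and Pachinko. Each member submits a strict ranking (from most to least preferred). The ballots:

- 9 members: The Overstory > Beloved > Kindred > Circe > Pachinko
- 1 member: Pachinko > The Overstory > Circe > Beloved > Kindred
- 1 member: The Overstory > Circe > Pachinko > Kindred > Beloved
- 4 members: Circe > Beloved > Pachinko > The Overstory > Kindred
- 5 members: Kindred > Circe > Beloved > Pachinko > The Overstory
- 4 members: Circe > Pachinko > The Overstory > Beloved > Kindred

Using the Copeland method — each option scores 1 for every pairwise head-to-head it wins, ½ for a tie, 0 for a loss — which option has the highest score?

Beloved: beats Kindred and Pachinko; loses to The Overstory and Circe → score 2.
The Overstory: beats Beloved and Kindred; loses to Circe and Pachinko → score 2.
Kindred: beats Circe and Pachinko; loses to Beloved and The Overstory → score 2.
Circe: beats Beloved, The Overstory, and Pachinko; loses to Kindred → score 3.
Pachinko: beats The Overstory; loses to Beloved, Kindred, and Circe → score 1.
Circe has the best pairwise record.

Circe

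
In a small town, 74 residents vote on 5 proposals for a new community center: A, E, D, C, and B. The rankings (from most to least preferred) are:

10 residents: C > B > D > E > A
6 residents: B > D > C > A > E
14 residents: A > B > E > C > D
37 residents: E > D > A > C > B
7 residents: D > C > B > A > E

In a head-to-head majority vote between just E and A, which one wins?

E

Voters preferring E to A: 47; preferring A to E: 27.
E wins the head-to-head.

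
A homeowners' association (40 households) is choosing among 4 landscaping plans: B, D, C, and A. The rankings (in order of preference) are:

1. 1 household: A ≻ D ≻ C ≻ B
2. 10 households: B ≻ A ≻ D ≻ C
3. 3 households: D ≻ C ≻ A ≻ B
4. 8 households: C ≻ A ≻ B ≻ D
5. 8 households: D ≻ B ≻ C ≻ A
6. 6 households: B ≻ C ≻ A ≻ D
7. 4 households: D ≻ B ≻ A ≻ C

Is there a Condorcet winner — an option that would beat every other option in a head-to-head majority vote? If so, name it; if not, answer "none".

B

B vs D: 24–16 for B.
B vs C: 28–12 for B.
B vs A: 28–12 for B.
B beats every other option head-to-head.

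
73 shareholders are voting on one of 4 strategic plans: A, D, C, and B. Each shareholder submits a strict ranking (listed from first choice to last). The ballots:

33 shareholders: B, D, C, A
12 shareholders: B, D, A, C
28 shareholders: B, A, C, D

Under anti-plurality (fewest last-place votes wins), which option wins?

B

Last-place votes: A 33, D 28, C 12, B 0.
B is ranked last by the fewest voters, so B wins.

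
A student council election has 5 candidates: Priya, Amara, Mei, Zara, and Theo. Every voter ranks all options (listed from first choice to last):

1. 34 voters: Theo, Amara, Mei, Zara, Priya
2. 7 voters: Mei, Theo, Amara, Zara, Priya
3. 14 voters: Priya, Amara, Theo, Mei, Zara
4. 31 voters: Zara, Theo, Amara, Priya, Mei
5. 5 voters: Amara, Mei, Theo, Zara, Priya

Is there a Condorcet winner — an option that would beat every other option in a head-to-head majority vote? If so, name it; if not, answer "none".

Theo vs Priya: 77–14 for Theo.
Theo vs Amara: 72–19 for Theo.
Theo vs Mei: 79–12 for Theo.
Theo vs Zara: 60–31 for Theo.
Theo beats every other option head-to-head.

Theo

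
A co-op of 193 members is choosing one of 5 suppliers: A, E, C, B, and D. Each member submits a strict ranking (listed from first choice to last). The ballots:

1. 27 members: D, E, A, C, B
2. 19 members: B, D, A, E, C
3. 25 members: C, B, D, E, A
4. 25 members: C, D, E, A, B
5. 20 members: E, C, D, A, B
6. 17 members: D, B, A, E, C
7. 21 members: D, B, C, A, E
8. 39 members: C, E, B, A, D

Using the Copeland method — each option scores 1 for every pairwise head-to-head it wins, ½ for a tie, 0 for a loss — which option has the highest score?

A: loses to E, C, B, and D → score 0.
E: beats A and B; loses to C and D → score 2.
C: beats A, E, B, and D → score 4.
B: beats A; loses to E, C, and D → score 1.
D: beats A, E, and B; loses to C → score 3.
C has the best pairwise record.

C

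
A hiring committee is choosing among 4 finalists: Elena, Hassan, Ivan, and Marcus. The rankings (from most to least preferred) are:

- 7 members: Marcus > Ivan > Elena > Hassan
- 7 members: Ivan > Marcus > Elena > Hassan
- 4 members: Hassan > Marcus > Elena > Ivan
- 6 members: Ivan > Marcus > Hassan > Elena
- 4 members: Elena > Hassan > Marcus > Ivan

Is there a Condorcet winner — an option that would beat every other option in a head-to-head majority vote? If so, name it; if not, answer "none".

Marcus

Marcus vs Elena: 24–4 for Marcus.
Marcus vs Hassan: 20–8 for Marcus.
Marcus vs Ivan: 15–13 for Marcus.
Marcus beats every other option head-to-head.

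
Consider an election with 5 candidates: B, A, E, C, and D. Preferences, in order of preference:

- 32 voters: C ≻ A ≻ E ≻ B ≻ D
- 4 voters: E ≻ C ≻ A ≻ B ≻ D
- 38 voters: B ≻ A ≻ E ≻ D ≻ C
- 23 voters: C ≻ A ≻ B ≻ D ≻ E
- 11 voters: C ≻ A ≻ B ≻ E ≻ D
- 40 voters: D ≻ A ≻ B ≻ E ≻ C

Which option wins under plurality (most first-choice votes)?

C

First-place votes: B 38, A 0, E 4, C 66, D 40.
C has the most first-place votes.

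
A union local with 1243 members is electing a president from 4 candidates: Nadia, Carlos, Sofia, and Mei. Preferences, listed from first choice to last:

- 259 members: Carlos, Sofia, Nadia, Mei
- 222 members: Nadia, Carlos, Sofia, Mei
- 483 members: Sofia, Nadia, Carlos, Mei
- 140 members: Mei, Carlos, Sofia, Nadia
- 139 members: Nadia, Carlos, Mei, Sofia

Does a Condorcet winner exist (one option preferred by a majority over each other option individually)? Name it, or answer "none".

none

Checking pairwise contests:
Sofia beats Nadia 882–361.
Nadia beats Carlos 844–399.
Carlos beats Sofia 760–483.
Nadia beats Mei 1103–140.
Every option loses at least one head-to-head, so there is no Condorcet winner.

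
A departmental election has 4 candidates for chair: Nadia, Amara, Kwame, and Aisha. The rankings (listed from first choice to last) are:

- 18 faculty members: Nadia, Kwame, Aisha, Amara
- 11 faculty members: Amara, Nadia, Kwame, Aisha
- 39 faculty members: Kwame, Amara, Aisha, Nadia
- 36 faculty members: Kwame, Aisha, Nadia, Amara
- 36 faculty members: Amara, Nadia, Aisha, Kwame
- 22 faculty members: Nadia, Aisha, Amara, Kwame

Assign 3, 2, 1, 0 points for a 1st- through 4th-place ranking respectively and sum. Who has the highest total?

Nadia: 18·3 + 11·2 + 39·0 + 36·1 + 36·2 + 22·3 = 250
Amara: 18·0 + 11·3 + 39·2 + 36·0 + 36·3 + 22·1 = 241
Kwame: 18·2 + 11·1 + 39·3 + 36·3 + 36·0 + 22·0 = 272
Aisha: 18·1 + 11·0 + 39·1 + 36·2 + 36·1 + 22·2 = 209
Kwame has the highest Borda score (272).

Kwame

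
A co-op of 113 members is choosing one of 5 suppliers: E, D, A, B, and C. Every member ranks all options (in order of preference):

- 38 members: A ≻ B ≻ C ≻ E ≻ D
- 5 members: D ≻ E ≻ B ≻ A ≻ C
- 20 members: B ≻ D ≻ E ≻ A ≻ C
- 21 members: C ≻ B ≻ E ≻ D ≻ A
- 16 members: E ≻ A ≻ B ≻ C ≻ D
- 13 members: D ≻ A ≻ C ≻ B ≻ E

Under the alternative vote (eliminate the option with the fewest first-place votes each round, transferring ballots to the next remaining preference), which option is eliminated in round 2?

Round 1: E 16, D 18, A 38, B 20, C 21. Eliminate E.
Round 2: D 18, A 54, B 20, C 21. Eliminate D.

D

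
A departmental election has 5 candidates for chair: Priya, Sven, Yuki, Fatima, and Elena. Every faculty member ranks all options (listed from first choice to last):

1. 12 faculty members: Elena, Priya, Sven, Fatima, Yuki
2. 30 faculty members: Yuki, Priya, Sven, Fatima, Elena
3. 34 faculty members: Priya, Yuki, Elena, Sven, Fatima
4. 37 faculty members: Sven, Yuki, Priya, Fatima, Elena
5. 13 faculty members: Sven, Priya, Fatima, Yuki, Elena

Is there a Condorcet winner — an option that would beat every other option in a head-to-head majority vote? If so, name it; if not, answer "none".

Yuki

Yuki vs Priya: 67–59 for Yuki.
Yuki vs Sven: 64–62 for Yuki.
Yuki vs Fatima: 101–25 for Yuki.
Yuki vs Elena: 114–12 for Yuki.
Yuki beats every other option head-to-head.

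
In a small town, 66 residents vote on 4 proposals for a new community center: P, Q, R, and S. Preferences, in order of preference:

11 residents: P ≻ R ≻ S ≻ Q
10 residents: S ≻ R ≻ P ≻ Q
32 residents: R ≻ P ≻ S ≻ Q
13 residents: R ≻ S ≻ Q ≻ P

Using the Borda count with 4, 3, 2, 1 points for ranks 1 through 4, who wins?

R

P: 11·4 + 10·2 + 32·3 + 13·1 = 173
Q: 11·1 + 10·1 + 32·1 + 13·2 = 79
R: 11·3 + 10·3 + 32·4 + 13·4 = 243
S: 11·2 + 10·4 + 32·2 + 13·3 = 165
R has the highest Borda score (243).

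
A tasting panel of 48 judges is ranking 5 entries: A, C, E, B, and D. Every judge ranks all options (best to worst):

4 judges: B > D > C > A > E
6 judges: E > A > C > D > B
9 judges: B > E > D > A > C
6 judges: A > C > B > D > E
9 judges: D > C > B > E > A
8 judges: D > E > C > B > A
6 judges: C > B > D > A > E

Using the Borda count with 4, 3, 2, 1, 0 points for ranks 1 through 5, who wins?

D

A: 4·1 + 6·3 + 9·1 + 6·4 + 9·0 + 8·0 + 6·1 = 61
C: 4·2 + 6·2 + 9·0 + 6·3 + 9·3 + 8·2 + 6·4 = 105
E: 4·0 + 6·4 + 9·3 + 6·0 + 9·1 + 8·3 + 6·0 = 84
B: 4·4 + 6·0 + 9·4 + 6·2 + 9·2 + 8·1 + 6·3 = 108
D: 4·3 + 6·1 + 9·2 + 6·1 + 9·4 + 8·4 + 6·2 = 122
D has the highest Borda score (122).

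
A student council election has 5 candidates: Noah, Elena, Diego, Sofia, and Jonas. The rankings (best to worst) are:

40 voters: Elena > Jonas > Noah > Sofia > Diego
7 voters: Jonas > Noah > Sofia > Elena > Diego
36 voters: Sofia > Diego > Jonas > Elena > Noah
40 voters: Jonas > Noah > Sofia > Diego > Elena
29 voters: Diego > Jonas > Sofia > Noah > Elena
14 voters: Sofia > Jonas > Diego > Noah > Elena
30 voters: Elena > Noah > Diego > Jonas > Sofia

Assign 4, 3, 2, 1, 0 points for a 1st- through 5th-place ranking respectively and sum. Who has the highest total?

Jonas

Noah: 40·2 + 7·3 + 36·0 + 40·3 + 29·1 + 14·1 + 30·3 = 354
Elena: 40·4 + 7·1 + 36·1 + 40·0 + 29·0 + 14·0 + 30·4 = 323
Diego: 40·0 + 7·0 + 36·3 + 40·1 + 29·4 + 14·2 + 30·2 = 352
Sofia: 40·1 + 7·2 + 36·4 + 40·2 + 29·2 + 14·4 + 30·0 = 392
Jonas: 40·3 + 7·4 + 36·2 + 40·4 + 29·3 + 14·3 + 30·1 = 539
Jonas has the highest Borda score (539).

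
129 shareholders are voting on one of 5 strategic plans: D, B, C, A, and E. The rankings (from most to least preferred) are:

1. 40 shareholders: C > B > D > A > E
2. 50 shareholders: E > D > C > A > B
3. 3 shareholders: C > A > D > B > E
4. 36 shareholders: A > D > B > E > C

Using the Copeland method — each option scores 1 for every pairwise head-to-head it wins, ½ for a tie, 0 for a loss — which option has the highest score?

D: beats B, C, A, and E → score 4.
B: beats E; loses to D, C, and A → score 1.
C: beats B and A; loses to D and E → score 2.
A: beats B and E; loses to D and C → score 2.
E: beats C; loses to D, B, and A → score 1.
D has the best pairwise record.

D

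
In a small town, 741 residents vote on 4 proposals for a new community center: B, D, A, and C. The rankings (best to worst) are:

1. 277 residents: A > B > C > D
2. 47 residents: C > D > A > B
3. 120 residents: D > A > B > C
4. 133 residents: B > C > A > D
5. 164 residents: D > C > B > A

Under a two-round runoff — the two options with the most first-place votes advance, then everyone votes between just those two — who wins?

Round 1 first-place votes: B 133, D 284, A 277, C 47.
D and A advance.
Runoff: D is preferred to A by 331 voters; A by 410.
A wins the runoff.

A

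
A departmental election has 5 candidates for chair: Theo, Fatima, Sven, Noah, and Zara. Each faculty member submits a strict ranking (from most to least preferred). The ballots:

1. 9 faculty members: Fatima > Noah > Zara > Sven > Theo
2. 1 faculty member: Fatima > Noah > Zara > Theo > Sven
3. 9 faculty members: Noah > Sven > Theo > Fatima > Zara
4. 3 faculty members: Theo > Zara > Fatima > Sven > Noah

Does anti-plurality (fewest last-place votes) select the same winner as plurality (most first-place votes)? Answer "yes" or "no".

Anti-plurality — last-place votes: Theo 9, Fatima 0, Sven 1, Noah 3, Zara 9. Winner: Fatima.
Plurality — first-place votes: Theo 3, Fatima 10, Sven 0, Noah 9, Zara 0. Winner: Fatima.
The two methods agree.

yes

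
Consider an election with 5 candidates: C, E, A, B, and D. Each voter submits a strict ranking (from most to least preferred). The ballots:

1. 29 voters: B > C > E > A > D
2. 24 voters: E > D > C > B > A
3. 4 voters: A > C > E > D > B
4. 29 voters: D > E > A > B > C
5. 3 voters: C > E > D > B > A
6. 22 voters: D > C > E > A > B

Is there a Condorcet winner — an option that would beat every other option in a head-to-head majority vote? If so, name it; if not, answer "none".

Checking pairwise contests:
B beats C 58–53.
C beats E 58–53.
C beats A 78–33.
E beats B 82–29.
E beats D 60–51.
Every option loses at least one head-to-head, so there is no Condorcet winner.

none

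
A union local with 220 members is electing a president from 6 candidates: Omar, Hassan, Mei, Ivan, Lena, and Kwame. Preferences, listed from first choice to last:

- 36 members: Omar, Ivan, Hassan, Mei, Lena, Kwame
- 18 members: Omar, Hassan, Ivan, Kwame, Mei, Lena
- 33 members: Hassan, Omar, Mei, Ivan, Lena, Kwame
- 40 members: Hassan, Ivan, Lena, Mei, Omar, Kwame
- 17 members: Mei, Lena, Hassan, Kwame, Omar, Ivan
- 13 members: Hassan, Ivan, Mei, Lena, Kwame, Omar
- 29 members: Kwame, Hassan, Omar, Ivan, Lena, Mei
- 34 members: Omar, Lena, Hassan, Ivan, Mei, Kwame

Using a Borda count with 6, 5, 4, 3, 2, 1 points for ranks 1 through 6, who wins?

Omar: 36·6 + 18·6 + 33·5 + 40·2 + 17·2 + 13·1 + 29·4 + 34·6 = 936
Hassan: 36·4 + 18·5 + 33·6 + 40·6 + 17·4 + 13·6 + 29·5 + 34·4 = 1099
Mei: 36·3 + 18·2 + 33·4 + 40·3 + 17·6 + 13·4 + 29·1 + 34·2 = 647
Ivan: 36·5 + 18·4 + 33·3 + 40·5 + 17·1 + 13·5 + 29·3 + 34·3 = 822
Lena: 36·2 + 18·1 + 33·2 + 40·4 + 17·5 + 13·3 + 29·2 + 34·5 = 668
Kwame: 36·1 + 18·3 + 33·1 + 40·1 + 17·3 + 13·2 + 29·6 + 34·1 = 448
Hassan has the highest Borda score (1099).

Hassan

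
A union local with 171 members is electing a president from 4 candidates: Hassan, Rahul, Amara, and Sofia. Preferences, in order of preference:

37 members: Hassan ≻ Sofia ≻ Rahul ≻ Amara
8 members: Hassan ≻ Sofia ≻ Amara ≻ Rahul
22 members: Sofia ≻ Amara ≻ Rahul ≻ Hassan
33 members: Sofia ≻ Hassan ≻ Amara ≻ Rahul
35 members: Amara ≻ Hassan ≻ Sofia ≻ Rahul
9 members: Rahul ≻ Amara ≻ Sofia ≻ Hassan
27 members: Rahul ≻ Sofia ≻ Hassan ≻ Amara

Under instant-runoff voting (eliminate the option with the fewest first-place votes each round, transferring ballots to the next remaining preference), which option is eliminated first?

Round 1: Hassan 45, Rahul 36, Amara 35, Sofia 55. Eliminate Amara.

Amara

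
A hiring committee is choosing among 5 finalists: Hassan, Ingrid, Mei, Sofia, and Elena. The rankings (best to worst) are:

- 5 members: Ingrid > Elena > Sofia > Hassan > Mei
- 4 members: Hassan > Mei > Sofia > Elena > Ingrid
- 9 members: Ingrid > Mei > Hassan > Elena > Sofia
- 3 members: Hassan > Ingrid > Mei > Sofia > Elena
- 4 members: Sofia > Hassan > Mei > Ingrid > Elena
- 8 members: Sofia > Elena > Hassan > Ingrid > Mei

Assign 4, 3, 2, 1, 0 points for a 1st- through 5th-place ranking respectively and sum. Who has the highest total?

Hassan: 5·1 + 4·4 + 9·2 + 3·4 + 4·3 + 8·2 = 79
Ingrid: 5·4 + 4·0 + 9·4 + 3·3 + 4·1 + 8·1 = 77
Mei: 5·0 + 4·3 + 9·3 + 3·2 + 4·2 + 8·0 = 53
Sofia: 5·2 + 4·2 + 9·0 + 3·1 + 4·4 + 8·4 = 69
Elena: 5·3 + 4·1 + 9·1 + 3·0 + 4·0 + 8·3 = 52
Hassan has the highest Borda score (79).

Hassan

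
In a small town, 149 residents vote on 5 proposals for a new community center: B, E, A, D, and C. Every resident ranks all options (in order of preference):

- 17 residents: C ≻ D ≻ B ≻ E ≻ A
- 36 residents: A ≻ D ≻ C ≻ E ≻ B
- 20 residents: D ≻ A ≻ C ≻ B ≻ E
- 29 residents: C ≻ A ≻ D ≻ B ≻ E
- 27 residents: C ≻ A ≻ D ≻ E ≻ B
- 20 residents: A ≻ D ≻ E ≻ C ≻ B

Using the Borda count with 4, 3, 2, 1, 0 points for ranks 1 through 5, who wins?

B: 17·2 + 36·0 + 20·1 + 29·1 + 27·0 + 20·0 = 83
E: 17·1 + 36·1 + 20·0 + 29·0 + 27·1 + 20·2 = 120
A: 17·0 + 36·4 + 20·3 + 29·3 + 27·3 + 20·4 = 452
D: 17·3 + 36·3 + 20·4 + 29·2 + 27·2 + 20·3 = 411
C: 17·4 + 36·2 + 20·2 + 29·4 + 27·4 + 20·1 = 424
A has the highest Borda score (452).

A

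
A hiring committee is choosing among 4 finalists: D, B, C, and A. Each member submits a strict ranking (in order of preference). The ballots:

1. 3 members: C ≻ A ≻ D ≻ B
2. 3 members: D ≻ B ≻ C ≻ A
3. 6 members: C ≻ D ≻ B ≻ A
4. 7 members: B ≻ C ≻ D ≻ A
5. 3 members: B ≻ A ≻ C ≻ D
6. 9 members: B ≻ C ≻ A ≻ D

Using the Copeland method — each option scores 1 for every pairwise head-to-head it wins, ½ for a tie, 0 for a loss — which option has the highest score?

D: beats A; loses to B and C → score 1.
B: beats D, C, and A → score 3.
C: beats D and A; loses to B → score 2.
A: loses to D, B, and C → score 0.
B has the best pairwise record.

B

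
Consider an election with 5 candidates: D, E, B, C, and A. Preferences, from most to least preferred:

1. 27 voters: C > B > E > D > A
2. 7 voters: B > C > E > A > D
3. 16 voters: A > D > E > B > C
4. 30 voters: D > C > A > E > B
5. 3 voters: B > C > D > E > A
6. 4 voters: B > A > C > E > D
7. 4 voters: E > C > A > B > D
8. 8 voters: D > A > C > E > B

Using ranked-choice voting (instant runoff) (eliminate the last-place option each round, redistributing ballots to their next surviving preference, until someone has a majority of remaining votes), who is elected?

Round 1: D 38, E 4, B 14, C 27, A 16. Eliminate E.
Round 2: D 38, B 14, C 31, A 16. Eliminate B.
Round 3: D 38, C 41, A 20. Eliminate A.
Round 4: D 54, C 45. D has a majority.

D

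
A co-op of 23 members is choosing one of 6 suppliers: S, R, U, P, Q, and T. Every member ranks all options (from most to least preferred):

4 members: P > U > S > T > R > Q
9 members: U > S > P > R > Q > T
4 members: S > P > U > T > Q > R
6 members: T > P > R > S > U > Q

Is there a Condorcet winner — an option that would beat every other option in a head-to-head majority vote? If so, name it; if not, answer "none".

none

Checking pairwise contests:
U beats S 13–10.
S beats R 17–6.
P beats U 14–9.
S beats P 13–10.
S beats Q 23–0.
S beats T 17–6.
Every option loses at least one head-to-head, so there is no Condorcet winner.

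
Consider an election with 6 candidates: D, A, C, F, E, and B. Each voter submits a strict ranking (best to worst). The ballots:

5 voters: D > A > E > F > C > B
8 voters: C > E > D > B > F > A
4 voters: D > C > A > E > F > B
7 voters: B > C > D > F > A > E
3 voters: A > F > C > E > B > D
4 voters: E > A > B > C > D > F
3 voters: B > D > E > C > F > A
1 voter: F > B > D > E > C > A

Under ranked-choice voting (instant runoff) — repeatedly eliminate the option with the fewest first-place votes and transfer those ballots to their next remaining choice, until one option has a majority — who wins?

C

Round 1: D 9, A 3, C 8, F 1, E 4, B 10. Eliminate F.
Round 2: D 9, A 3, C 8, E 4, B 11. Eliminate A.
Round 3: D 9, C 11, E 4, B 11. Eliminate E.
Round 4: D 9, C 11, B 15. Eliminate D.
Round 5: C 20, B 15. C has a majority.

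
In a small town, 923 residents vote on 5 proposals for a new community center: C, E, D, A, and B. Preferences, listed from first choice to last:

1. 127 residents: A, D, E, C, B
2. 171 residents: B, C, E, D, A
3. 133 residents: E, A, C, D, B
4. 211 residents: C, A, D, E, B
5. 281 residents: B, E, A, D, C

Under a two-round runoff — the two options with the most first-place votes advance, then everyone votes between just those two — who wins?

C

Round 1 first-place votes: C 211, E 133, D 0, A 127, B 452.
B and C advance.
Runoff: B is preferred to C by 452 voters; C by 471.
C wins the runoff.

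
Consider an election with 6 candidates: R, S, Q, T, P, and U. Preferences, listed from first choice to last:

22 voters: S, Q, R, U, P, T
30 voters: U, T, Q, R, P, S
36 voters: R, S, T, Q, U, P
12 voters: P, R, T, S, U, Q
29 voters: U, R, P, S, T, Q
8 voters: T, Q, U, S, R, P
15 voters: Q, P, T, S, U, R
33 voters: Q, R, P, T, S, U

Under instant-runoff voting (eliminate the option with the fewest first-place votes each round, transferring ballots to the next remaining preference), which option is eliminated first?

Round 1: R 36, S 22, Q 48, T 8, P 12, U 59. Eliminate T.

T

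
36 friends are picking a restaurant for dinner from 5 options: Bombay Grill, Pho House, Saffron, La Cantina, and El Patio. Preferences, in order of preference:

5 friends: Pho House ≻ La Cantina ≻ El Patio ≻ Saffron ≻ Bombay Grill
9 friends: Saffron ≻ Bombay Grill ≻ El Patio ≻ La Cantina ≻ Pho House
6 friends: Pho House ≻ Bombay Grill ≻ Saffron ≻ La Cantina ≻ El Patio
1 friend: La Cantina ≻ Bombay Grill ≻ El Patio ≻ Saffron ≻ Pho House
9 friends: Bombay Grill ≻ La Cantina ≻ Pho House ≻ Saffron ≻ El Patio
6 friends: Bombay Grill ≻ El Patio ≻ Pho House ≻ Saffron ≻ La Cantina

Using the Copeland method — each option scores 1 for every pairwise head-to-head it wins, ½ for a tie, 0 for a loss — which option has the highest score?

Bombay Grill: beats Pho House, Saffron, La Cantina, and El Patio → score 4.
Pho House: beats Saffron and El Patio; loses to Bombay Grill and La Cantina → score 2.
Saffron: beats La Cantina and El Patio; loses to Bombay Grill and Pho House → score 2.
La Cantina: beats Pho House and El Patio; loses to Bombay Grill and Saffron → score 2.
El Patio: loses to Bombay Grill, Pho House, Saffron, and La Cantina → score 0.
Bombay Grill has the best pairwise record.

Bombay Grill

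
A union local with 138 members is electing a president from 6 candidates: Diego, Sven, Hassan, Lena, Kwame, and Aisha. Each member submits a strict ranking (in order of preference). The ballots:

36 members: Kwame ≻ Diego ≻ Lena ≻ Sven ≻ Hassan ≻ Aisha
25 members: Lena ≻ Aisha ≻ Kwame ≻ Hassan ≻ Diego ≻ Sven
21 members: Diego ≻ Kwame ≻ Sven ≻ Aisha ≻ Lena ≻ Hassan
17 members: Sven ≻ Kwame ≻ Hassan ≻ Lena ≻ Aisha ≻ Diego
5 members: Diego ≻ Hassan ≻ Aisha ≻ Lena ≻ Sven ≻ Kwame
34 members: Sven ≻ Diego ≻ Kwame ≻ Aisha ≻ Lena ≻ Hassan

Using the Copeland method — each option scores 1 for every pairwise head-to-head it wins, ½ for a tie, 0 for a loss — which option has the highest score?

Kwame

Diego: beats Sven, Hassan, Lena, and Aisha; loses to Kwame → score 4.
Sven: beats Hassan, Lena, and Aisha; loses to Diego and Kwame → score 3.
Hassan: loses to Diego, Sven, Lena, Kwame, and Aisha → score 0.
Lena: beats Hassan and Aisha; loses to Diego, Sven, and Kwame → score 2.
Kwame: beats Diego, Sven, Hassan, Lena, and Aisha → score 5.
Aisha: beats Hassan; loses to Diego, Sven, Lena, and Kwame → score 1.
Kwame has the best pairwise record.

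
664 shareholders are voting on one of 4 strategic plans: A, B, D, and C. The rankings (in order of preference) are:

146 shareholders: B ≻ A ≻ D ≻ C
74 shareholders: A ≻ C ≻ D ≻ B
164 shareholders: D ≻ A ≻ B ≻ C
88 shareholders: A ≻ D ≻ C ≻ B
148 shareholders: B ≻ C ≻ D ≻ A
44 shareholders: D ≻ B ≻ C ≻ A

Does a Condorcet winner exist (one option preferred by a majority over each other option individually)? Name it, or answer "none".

D vs A: 356–308 for D.
D vs B: 370–294 for D.
D vs C: 442–222 for D.
D beats every other option head-to-head.

D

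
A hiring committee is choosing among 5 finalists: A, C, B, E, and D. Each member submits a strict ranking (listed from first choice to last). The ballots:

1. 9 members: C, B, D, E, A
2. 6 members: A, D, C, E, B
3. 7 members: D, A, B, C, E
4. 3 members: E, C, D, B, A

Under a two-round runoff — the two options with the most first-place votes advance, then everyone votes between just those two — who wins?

Round 1 first-place votes: A 6, C 9, B 0, E 3, D 7.
C and D advance.
Runoff: C is preferred to D by 12 voters; D by 13.
D wins the runoff.

D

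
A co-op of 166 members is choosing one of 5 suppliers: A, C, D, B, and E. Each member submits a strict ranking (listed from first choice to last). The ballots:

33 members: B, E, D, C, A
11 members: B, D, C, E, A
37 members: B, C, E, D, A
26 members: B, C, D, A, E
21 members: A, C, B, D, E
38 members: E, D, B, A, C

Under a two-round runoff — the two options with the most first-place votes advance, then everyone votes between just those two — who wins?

B

Round 1 first-place votes: A 21, C 0, D 0, B 107, E 38.
B and E advance.
Runoff: B is preferred to E by 128 voters; E by 38.
B wins the runoff.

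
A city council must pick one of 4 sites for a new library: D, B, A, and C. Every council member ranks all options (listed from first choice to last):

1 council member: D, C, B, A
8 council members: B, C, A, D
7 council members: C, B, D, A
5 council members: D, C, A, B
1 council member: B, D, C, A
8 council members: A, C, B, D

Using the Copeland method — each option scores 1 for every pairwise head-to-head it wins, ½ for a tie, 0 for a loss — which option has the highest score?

C

D: loses to B, A, and C → score 0.
B: beats D and A; loses to C → score 2.
A: beats D; loses to B and C → score 1.
C: beats D, B, and A → score 3.
C has the best pairwise record.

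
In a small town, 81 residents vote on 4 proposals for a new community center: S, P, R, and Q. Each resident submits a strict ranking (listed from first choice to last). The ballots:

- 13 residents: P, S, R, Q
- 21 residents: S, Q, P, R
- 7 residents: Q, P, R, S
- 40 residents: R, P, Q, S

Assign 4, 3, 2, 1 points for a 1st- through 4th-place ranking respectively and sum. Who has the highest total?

S: 13·3 + 21·4 + 7·1 + 40·1 = 170
P: 13·4 + 21·2 + 7·3 + 40·3 = 235
R: 13·2 + 21·1 + 7·2 + 40·4 = 221
Q: 13·1 + 21·3 + 7·4 + 40·2 = 184
P has the highest Borda score (235).

P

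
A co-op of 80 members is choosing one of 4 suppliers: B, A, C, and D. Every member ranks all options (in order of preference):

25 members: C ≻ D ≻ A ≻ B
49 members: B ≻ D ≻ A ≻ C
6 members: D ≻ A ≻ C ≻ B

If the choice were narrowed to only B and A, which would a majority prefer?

B

Voters preferring B to A: 49; preferring A to B: 31.
B wins the head-to-head.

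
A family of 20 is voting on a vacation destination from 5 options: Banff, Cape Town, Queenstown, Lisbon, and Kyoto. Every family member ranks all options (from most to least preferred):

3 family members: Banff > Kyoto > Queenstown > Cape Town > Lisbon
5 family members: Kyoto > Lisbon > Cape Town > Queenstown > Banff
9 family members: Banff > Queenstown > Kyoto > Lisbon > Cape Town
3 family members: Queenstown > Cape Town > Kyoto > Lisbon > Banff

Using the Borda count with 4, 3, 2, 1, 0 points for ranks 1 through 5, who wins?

Kyoto

Banff: 3·4 + 5·0 + 9·4 + 3·0 = 48
Cape Town: 3·1 + 5·2 + 9·0 + 3·3 = 22
Queenstown: 3·2 + 5·1 + 9·3 + 3·4 = 50
Lisbon: 3·0 + 5·3 + 9·1 + 3·1 = 27
Kyoto: 3·3 + 5·4 + 9·2 + 3·2 = 53
Kyoto has the highest Borda score (53).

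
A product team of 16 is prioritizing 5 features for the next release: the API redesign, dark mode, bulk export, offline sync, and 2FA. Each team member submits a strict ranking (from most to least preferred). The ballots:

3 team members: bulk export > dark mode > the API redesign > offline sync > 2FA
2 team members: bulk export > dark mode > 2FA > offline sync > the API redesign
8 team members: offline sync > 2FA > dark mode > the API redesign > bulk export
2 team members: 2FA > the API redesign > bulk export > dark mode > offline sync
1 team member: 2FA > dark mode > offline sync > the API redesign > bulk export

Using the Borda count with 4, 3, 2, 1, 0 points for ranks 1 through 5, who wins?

2FA

the API redesign: 3·2 + 2·0 + 8·1 + 2·3 + 1·1 = 21
dark mode: 3·3 + 2·3 + 8·2 + 2·1 + 1·3 = 36
bulk export: 3·4 + 2·4 + 8·0 + 2·2 + 1·0 = 24
offline sync: 3·1 + 2·1 + 8·4 + 2·0 + 1·2 = 39
2FA: 3·0 + 2·2 + 8·3 + 2·4 + 1·4 = 40
2FA has the highest Borda score (40).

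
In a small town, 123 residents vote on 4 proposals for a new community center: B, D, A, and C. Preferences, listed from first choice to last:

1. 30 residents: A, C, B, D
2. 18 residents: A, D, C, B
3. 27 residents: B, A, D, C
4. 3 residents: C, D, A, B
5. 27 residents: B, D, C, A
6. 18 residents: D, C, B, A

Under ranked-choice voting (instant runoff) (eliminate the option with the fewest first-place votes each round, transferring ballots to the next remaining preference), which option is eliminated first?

Round 1: B 54, D 18, A 48, C 3. Eliminate C.

C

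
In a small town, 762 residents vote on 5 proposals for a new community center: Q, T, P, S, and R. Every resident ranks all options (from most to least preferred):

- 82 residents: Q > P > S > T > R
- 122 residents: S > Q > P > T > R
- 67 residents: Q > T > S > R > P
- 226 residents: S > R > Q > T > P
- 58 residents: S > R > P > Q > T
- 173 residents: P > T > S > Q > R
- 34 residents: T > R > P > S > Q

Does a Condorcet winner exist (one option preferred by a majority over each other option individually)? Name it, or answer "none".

S

S vs Q: 613–149 for S.
S vs T: 488–274 for S.
S vs P: 473–289 for S.
S vs R: 728–34 for S.
S beats every other option head-to-head.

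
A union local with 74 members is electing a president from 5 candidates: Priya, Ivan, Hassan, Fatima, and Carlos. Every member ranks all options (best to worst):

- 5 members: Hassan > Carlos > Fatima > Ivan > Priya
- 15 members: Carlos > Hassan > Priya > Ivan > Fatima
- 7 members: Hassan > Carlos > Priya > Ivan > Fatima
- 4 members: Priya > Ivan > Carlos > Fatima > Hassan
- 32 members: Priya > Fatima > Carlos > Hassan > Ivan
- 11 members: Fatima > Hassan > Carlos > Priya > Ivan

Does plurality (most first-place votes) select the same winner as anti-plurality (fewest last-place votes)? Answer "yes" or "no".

no

Plurality — first-place votes: Priya 36, Ivan 0, Hassan 12, Fatima 11, Carlos 15. Winner: Priya.
Anti-plurality — last-place votes: Priya 5, Ivan 43, Hassan 4, Fatima 22, Carlos 0. Winner: Carlos.
The two methods disagree.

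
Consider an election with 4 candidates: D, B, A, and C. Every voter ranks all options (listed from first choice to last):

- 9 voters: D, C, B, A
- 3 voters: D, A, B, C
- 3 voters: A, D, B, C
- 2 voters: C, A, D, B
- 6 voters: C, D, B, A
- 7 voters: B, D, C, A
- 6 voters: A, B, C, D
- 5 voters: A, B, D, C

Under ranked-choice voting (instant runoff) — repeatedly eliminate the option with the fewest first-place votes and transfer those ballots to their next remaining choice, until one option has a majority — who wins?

D

Round 1: D 12, B 7, A 14, C 8. Eliminate B.
Round 2: D 19, A 14, C 8. Eliminate C.
Round 3: D 25, A 16. D has a majority.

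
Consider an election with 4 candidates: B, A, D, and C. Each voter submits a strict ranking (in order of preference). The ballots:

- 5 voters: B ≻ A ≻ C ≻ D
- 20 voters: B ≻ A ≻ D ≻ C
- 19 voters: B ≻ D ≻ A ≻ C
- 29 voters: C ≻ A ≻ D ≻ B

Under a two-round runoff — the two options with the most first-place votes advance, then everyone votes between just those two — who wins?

B

Round 1 first-place votes: B 44, A 0, D 0, C 29.
B and C advance.
Runoff: B is preferred to C by 44 voters; C by 29.
B wins the runoff.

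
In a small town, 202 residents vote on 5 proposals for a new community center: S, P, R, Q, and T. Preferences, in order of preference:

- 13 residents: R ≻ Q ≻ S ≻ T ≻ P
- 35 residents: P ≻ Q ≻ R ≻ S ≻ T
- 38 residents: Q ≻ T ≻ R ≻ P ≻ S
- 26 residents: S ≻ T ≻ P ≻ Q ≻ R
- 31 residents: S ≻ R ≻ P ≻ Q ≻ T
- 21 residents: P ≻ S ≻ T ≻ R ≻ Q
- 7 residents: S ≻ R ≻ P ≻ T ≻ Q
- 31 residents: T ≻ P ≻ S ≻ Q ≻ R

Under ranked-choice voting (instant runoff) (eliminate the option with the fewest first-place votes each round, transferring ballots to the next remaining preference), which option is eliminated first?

Round 1: S 64, P 56, R 13, Q 38, T 31. Eliminate R.

R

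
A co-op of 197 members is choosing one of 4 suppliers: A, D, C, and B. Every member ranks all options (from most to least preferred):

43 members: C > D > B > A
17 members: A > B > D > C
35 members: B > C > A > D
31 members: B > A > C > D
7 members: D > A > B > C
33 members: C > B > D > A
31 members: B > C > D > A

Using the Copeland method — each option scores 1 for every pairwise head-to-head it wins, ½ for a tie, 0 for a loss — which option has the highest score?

B

A: loses to D, C, and B → score 0.
D: beats A; loses to C and B → score 1.
C: beats A and D; loses to B → score 2.
B: beats A, D, and C → score 3.
B has the best pairwise record.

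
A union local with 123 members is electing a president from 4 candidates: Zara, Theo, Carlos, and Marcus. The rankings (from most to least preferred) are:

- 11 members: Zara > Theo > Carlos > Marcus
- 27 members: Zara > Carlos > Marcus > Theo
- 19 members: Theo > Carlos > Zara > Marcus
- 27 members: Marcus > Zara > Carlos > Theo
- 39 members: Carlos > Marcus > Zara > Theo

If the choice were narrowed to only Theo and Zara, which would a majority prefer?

Zara

Voters preferring Theo to Zara: 19; preferring Zara to Theo: 104.
Zara wins the head-to-head.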